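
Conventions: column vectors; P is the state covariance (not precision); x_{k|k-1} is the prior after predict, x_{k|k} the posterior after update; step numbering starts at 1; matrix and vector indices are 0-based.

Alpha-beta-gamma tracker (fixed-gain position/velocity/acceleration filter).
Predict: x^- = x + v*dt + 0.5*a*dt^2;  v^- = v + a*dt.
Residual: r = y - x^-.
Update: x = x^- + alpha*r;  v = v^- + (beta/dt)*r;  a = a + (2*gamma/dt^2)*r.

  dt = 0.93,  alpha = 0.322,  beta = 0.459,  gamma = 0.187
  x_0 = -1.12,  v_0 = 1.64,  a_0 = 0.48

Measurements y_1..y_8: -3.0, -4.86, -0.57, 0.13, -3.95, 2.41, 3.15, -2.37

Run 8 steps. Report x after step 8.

step 1: x_pred=0.6128  r=-3.6128  x^+=-0.5505  v^+=0.3033  a^+=-1.0822
step 2: x_pred=-0.7365  r=-4.1235  x^+=-2.0642  v^+=-2.7383  a^+=-2.8653
step 3: x_pred=-5.8500  r=5.2800  x^+=-4.1498  v^+=-2.7972  a^+=-0.5822
step 4: x_pred=-7.0029  r=7.1329  x^+=-4.7061  v^+=0.1819  a^+=2.5023
step 5: x_pred=-3.4549  r=-0.4951  x^+=-3.6143  v^+=2.2646  a^+=2.2882
step 6: x_pred=-0.5187  r=2.9287  x^+=0.4244  v^+=5.8381  a^+=3.5546
step 7: x_pred=7.3909  r=-4.2409  x^+=6.0254  v^+=7.0507  a^+=1.7207
step 8: x_pred=13.3267  r=-15.6967  x^+=8.2723  v^+=0.9039  a^+=-5.0668

x_post = 8.2723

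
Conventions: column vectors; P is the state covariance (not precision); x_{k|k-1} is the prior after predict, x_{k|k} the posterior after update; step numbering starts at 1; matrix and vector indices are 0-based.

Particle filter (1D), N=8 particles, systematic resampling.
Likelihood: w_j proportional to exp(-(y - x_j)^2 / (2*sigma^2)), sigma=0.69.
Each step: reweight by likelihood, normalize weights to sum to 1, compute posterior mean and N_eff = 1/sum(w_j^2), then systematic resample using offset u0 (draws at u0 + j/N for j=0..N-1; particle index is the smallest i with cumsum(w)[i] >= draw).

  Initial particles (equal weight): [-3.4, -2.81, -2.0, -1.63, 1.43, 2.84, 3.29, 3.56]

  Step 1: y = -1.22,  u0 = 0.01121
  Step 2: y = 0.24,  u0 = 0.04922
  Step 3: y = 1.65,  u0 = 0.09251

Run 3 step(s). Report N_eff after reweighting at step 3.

N_eff = 7.1314

step 1: w=[0.0047, 0.0487, 0.3656, 0.5806, 0.0004, 0.0000, 0.0000, 0.0000]  mean=-1.8297  Neff=2.1137  idx=[1, 2, 2, 2, 3, 3, 3, 3]
step 2: w=[0.0005, 0.0439, 0.0439, 0.0439, 0.2169, 0.2169, 0.2169, 0.2169]  mean=-1.6793  Neff=5.1539  idx=[2, 4, 4, 5, 5, 6, 7, 7]
step 3: w=[0.0096, 0.1415, 0.1415, 0.1415, 0.1415, 0.1415, 0.1415, 0.1415]  mean=-1.6335  Neff=7.1314  idx=[1, 2, 3, 4, 5, 6, 6, 7]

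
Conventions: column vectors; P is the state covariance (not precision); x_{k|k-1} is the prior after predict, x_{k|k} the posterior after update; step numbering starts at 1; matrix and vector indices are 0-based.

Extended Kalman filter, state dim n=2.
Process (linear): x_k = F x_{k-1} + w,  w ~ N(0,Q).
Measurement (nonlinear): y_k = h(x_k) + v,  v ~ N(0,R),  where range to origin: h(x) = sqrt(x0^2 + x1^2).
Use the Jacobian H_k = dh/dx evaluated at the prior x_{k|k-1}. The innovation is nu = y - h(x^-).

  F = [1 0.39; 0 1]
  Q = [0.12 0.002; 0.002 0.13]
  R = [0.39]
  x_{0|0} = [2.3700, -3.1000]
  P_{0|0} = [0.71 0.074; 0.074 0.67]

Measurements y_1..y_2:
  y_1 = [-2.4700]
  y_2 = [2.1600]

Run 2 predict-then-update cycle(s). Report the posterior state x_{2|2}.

x_post = [1.8138, 0.8533]

step 1: x^-=[1.1610, -3.1000]  P^-=[0.9896 0.3373; 0.3373 0.8000]  H_jac=[0.3507 -0.9365]  S=[0.9918]  K=[0.0315; -0.6361]  nu=[-5.7803]  x^+=[0.9791, 0.5770]  P^+=[0.9886 0.3572; 0.3572 0.3987]
step 2: x^-=[1.2041, 0.5770]  P^-=[1.4479 0.5146; 0.5146 0.5287]  H_jac=[0.9018 0.4321]  S=[2.0673]  K=[0.7392; 0.3350]  nu=[0.8248]  x^+=[1.8138, 0.8533]  P^+=[0.3184 0.0027; 0.0027 0.2967]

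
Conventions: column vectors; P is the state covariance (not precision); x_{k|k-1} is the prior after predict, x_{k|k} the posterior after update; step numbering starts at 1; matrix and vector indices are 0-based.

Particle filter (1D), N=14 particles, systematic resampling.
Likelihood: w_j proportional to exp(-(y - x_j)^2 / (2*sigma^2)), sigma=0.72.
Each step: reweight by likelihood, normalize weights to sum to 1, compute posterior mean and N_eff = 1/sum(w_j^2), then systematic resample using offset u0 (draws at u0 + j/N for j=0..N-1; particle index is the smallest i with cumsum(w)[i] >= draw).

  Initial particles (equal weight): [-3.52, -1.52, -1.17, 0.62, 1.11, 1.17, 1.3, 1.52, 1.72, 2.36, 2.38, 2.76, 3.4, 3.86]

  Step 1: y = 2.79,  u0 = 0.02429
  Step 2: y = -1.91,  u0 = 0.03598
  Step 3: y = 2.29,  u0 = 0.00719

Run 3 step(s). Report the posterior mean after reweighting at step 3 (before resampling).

step 1: w=[0.0000, 0.0000, 0.0000, 0.0024, 0.0145, 0.0176, 0.0259, 0.0466, 0.0731, 0.1846, 0.1876, 0.2205, 0.1541, 0.0731]  mean=2.5654  Neff=6.4224  idx=[5, 7, 8, 9, 9, 10, 10, 10, 11, 11, 11, 12, 12, 13]
step 2: w=[0.8768, 0.0974, 0.0249, 0.0002, 0.0002, 0.0002, 0.0002, 0.0002, 0.0000, 0.0000, 0.0000, 0.0000, 0.0000, 0.0000]  mean=1.2189  Neff=1.2839  idx=[0, 0, 0, 0, 0, 0, 0, 0, 0, 0, 0, 0, 1, 1]
step 3: w=[0.0633, 0.0633, 0.0633, 0.0633, 0.0633, 0.0633, 0.0633, 0.0633, 0.0633, 0.0633, 0.0633, 0.0633, 0.1199, 0.1199]  mean=1.2539  Neff=13.0020  idx=[0, 1, 2, 3, 4, 5, 6, 8, 9, 10, 11, 12, 12, 13]

post_mean = 1.2539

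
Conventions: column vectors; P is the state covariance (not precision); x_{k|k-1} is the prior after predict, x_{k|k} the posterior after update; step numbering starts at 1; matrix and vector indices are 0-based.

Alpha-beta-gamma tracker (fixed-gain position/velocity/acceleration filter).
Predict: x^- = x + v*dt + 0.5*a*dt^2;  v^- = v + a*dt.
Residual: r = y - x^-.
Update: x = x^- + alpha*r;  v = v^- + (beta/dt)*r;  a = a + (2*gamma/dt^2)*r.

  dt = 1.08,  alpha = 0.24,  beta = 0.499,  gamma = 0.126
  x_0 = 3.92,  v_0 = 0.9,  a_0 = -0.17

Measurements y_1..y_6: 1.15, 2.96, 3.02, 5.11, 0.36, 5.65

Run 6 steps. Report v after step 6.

step 1: x_pred=4.7929  r=-3.6429  x^+=3.9186  v^+=-0.9667  a^+=-0.9570
step 2: x_pred=2.3164  r=0.6436  x^+=2.4708  v^+=-1.7029  a^+=-0.8180
step 3: x_pred=0.1546  r=2.8654  x^+=0.8423  v^+=-1.2624  a^+=-0.1989
step 4: x_pred=-0.6371  r=5.7471  x^+=0.7422  v^+=1.1781  a^+=1.0428
step 5: x_pred=2.6227  r=-2.2627  x^+=2.0796  v^+=1.2589  a^+=0.5539
step 6: x_pred=3.7622  r=1.8878  x^+=4.2153  v^+=2.7293  a^+=0.9618

v_post = 2.7293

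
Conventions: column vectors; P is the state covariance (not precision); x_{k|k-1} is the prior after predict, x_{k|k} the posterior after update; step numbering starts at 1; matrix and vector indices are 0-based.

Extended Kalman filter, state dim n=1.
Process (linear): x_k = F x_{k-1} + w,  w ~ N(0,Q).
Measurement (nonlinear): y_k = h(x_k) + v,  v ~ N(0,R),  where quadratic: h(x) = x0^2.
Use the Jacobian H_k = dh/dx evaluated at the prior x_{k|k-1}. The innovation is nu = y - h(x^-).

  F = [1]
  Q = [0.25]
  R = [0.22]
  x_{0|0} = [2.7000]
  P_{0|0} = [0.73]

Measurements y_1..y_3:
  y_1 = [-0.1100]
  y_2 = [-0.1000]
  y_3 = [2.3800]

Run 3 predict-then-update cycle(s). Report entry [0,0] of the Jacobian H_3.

H_jac[0,0] = 1.4159

step 1: x^-=[2.7000]  P^-=[0.9800]  H_jac=[5.4000]  S=[28.7968]  K=[0.1838]  nu=[-7.4000]  x^+=[1.3401]  P^+=[0.0075]
step 2: x^-=[1.3401]  P^-=[0.2575]  H_jac=[2.6802]  S=[2.0696]  K=[0.3334]  nu=[-1.8959]  x^+=[0.7079]  P^+=[0.0274]
step 3: x^-=[0.7079]  P^-=[0.2774]  H_jac=[1.4159]  S=[0.7760]  K=[0.5061]  nu=[1.8788]  x^+=[1.6587]  P^+=[0.0786]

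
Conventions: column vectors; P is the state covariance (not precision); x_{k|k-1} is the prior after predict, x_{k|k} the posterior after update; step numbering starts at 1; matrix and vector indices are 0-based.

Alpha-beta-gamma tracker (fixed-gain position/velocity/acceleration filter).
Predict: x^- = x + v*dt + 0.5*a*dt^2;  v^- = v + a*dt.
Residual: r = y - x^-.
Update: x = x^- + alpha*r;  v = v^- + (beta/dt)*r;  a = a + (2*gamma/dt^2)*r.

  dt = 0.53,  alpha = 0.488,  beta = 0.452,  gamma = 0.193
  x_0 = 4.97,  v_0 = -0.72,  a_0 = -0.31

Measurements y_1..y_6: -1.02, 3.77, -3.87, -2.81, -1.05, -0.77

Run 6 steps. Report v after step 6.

v_post = 7.8695

step 1: x_pred=4.5449  r=-5.5649  x^+=1.8292  v^+=-5.6302  a^+=-7.9570
step 2: x_pred=-2.2723  r=6.0423  x^+=0.6763  v^+=-4.6943  a^+=0.3461
step 3: x_pred=-1.7630  r=-2.1070  x^+=-2.7912  v^+=-6.3077  a^+=-2.5492
step 4: x_pred=-6.4924  r=3.6824  x^+=-4.6954  v^+=-4.5183  a^+=2.5110
step 5: x_pred=-6.7374  r=5.6874  x^+=-3.9620  v^+=1.6629  a^+=10.3264
step 6: x_pred=-1.6303  r=0.8603  x^+=-1.2105  v^+=7.8695  a^+=11.5085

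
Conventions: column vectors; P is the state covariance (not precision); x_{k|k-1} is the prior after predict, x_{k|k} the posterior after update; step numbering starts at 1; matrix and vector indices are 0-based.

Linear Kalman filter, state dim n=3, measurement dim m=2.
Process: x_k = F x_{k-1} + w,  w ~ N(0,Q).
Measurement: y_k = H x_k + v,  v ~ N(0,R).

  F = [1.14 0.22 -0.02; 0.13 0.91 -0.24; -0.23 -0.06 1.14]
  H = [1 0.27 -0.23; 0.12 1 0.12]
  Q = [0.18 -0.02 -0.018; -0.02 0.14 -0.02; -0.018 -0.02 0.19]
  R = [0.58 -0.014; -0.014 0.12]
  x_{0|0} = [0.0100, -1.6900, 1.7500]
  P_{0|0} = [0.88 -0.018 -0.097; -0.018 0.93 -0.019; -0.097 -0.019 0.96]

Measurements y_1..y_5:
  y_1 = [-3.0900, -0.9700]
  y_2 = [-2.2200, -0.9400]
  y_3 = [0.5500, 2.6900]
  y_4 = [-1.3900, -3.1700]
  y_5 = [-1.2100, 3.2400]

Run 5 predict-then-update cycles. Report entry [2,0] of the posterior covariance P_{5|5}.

step 1: x^-=[-0.3954, -1.9566, 2.0941]  P^-=[1.3646 0.3102 -0.4121; 0.3102 0.9904 -0.3956; -0.4121 -0.3956 1.5405]  S=[2.5045 0.7349; 0.7349 1.1199]  K=[0.6254 -0.0314; 0.0125 0.8670; -0.3474 -0.0043]  nu=[-1.6847, 0.7828]  x^+=[-1.4735, -1.2990, 2.6759]  P^+=[0.4129 -0.0772 0.1258; -0.0772 0.1322 -0.1591; 0.1258 -0.1591 1.2360]
step 2: x^-=[-2.0191, -2.0159, 3.4674]  P^-=[0.6805 -0.0321 -0.0230; -0.0321 0.3710 -0.5027; -0.0230 -0.5027 1.7723]  S=[1.4370 0.1830; 0.1830 0.3973]  K=[0.4846 -0.1054; 0.0313 0.7579; -0.3190 -0.5900]  nu=[1.1409, 0.9021]  x^+=[-1.5613, -1.2965, 2.5712]  P^+=[0.3573 -0.0888 0.2206; -0.0888 0.1327 -0.2631; 0.2206 -0.2631 1.4189]
step 3: x^-=[-2.1165, -1.9999, 3.3681]  P^-=[0.5990 -0.0706 0.0862; -0.0706 0.4178 -0.6387; 0.0862 -0.6387 1.9712]  S=[1.3153 0.1776; 0.1776 0.4071]  K=[0.4484 -0.1670; 0.0355 0.8018; -0.2978 -0.8325]  nu=[3.9811, 4.5397]  x^+=[-1.0894, 1.7814, -1.5970]  P^+=[0.3498 -0.0998 0.2628; -0.0998 0.1443 -0.3054; 0.2628 -0.3054 1.4843]
step 4: x^-=[-0.8181, 1.8627, -1.6769]  P^-=[0.5828 -0.0894 0.1321; -0.0894 0.4443 -0.6905; 0.1321 -0.6905 2.0393]  S=[1.2798 0.1759; 0.1759 0.4187]  K=[0.4394 -0.1933; 0.0348 0.8230; -0.2842 -0.9075]  nu=[-1.4605, -4.7334]  x^+=[-0.5447, -2.0838, 3.0338]  P^+=[0.3500 -0.1048 0.2789; -0.1048 0.1491 -0.3184; 0.2789 -0.3184 1.5004]
step 5: x^-=[-1.1400, -2.6952, 3.7088]  P^-=[0.5802 -0.0973 0.1501; -0.0973 0.4527 -0.7045; 0.1501 -0.7045 2.0533]  S=[1.2677 0.1738; 0.1738 0.4225]  K=[0.4375 -0.2028; 0.0337 0.8298; -0.2770 -0.9278]  nu=[1.5108, 5.6269]  x^+=[-1.6204, 2.0252, -1.9305]  P^+=[0.3510 -0.1068 0.2850; -0.1068 0.1506 -0.3220; 0.2850 -0.3220 1.5030]

P_post[2,0] = 0.2850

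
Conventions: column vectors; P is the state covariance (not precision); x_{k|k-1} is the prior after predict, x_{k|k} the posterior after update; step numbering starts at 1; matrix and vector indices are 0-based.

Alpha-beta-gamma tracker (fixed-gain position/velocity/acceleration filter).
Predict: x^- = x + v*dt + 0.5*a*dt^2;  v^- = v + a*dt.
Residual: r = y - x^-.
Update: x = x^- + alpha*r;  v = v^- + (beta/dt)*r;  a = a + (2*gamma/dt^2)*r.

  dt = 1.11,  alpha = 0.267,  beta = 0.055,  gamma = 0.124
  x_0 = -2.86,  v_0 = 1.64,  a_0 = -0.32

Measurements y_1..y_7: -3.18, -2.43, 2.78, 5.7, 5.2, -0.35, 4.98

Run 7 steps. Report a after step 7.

step 1: x_pred=-1.2367  r=-1.9433  x^+=-1.7556  v^+=1.1885  a^+=-0.7111
step 2: x_pred=-0.8744  r=-1.5556  x^+=-1.2898  v^+=0.3221  a^+=-1.0243
step 3: x_pred=-1.5633  r=4.3433  x^+=-0.4036  v^+=-0.5996  a^+=-0.1500
step 4: x_pred=-1.1617  r=6.8617  x^+=0.6704  v^+=-0.4262  a^+=1.2311
step 5: x_pred=0.9558  r=4.2442  x^+=2.0890  v^+=1.1506  a^+=2.0854
step 6: x_pred=4.6509  r=-5.0009  x^+=3.3157  v^+=3.2176  a^+=1.0788
step 7: x_pred=7.5518  r=-2.5718  x^+=6.8651  v^+=4.2877  a^+=0.5611

a_post = 0.5611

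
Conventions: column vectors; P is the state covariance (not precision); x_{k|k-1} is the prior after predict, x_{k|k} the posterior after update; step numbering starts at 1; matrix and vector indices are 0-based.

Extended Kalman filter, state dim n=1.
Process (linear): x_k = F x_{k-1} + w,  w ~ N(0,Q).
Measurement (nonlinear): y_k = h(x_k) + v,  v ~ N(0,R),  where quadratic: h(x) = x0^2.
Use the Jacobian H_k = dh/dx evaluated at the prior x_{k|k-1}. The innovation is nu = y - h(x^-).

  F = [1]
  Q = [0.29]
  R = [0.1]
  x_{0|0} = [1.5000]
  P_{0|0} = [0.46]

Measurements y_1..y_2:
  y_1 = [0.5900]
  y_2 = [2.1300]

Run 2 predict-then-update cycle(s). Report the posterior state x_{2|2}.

x_post = [1.5396]

step 1: x^-=[1.5000]  P^-=[0.7500]  H_jac=[3.0000]  S=[6.8500]  K=[0.3285]  nu=[-1.6600]  x^+=[0.9547]  P^+=[0.0109]
step 2: x^-=[0.9547]  P^-=[0.3009]  H_jac=[1.9095]  S=[1.1973]  K=[0.4800]  nu=[1.2185]  x^+=[1.5396]  P^+=[0.0251]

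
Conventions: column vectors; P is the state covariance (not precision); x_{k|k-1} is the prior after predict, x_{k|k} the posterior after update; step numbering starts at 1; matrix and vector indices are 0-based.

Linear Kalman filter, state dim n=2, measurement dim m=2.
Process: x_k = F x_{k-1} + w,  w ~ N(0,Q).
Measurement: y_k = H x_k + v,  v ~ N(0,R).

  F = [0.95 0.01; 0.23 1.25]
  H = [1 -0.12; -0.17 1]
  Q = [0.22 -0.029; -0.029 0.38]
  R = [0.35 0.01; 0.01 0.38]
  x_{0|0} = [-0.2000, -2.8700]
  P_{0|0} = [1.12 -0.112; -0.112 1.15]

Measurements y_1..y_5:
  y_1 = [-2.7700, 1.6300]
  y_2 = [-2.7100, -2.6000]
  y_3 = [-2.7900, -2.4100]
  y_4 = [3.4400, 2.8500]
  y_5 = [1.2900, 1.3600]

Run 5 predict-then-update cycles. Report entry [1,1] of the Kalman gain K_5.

step 1: x^-=[-0.2187, -3.6335]  P^-=[1.2288 0.0968; 0.0968 2.1717]  S=[1.5868 -0.3607; -0.3607 2.5543]  K=[0.7822 0.0666; 0.0915 0.8567]  nu=[-2.9873, 5.2263]  x^+=[-2.2074, 0.5705]  P^+=[0.2842 0.0814; 0.0814 0.3403]
step 2: x^-=[-2.0913, 0.2054]  P^-=[0.4781 0.1342; 0.1342 0.9736]  S=[0.8099 -0.0511; -0.0511 1.3218]  K=[0.5743 0.0623; 0.0671 0.7219]  nu=[-0.5941, -3.1609]  x^+=[-2.6294, -2.1163]  P^+=[0.2094 0.0650; 0.0650 0.2861]
step 3: x^-=[-2.5191, -3.2502]  P^-=[0.4103 0.0977; 0.0977 0.8754]  S=[0.7494 -0.0651; -0.0651 1.2341]  K=[0.5362 0.0509; 0.0509 0.6986]  nu=[-0.6609, 0.4120]  x^+=[-2.8525, -2.9960]  P^+=[0.1951 0.0579; 0.0579 0.2758]
step 4: x^-=[-2.7398, -4.4011]  P^-=[0.3972 0.0860; 0.0860 0.8546]  S=[0.7389 -0.0724; -0.0724 1.2168]  K=[0.5282 0.0466; 0.0454 0.6930]  nu=[5.6517, 6.7853]  x^+=[0.5613, 0.5578]  P^+=[0.1920 0.0556; 0.0556 0.2732]
step 5: x^-=[0.5388, 0.8263]  P^-=[0.3944 0.0825; 0.0825 0.8491]  S=[0.7368 -0.0747; -0.0747 1.2124]  K=[0.5264 0.0452; 0.0439 0.6915]  nu=[0.8503, 0.6253]  x^+=[1.0147, 1.2960]  P^+=[0.1913 0.0550; 0.0550 0.2725]

K[1,1] = 0.6915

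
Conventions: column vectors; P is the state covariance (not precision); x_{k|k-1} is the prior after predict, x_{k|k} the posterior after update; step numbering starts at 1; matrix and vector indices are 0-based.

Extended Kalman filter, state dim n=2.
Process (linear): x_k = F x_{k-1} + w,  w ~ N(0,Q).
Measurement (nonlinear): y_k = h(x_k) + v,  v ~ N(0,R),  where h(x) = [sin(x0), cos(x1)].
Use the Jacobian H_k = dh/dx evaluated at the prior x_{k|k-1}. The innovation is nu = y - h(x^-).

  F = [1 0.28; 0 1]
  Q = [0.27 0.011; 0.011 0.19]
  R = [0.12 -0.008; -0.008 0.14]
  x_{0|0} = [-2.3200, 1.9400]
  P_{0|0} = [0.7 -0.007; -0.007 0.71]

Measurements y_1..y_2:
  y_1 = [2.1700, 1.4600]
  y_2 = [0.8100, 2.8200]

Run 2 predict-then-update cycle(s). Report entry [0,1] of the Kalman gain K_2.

step 1: x^-=[-1.7768, 1.9400]  P^-=[1.0217 0.2028; 0.2028 0.9000]  H_jac=[-0.2045 0.0000; 0.0000 -0.9326]  S=[0.1628 0.0307; 0.0307 0.9228]  K=[-1.2534 -0.1633; -0.0839 -0.9068]  nu=[3.1489, 1.8209]  x^+=[-6.0208, 0.0246]  P^+=[0.7289 0.0138; 0.0138 0.1354]
step 2: x^-=[-6.0139, 0.0246]  P^-=[1.0172 0.0627; 0.0627 0.3254]  H_jac=[0.9640 0.0000; 0.0000 -0.0246]  S=[1.0652 -0.0095; -0.0095 0.1402]  K=[0.9210 0.0513; 0.0562 -0.0534]  nu=[0.5440, 1.8203]  x^+=[-5.4195, -0.0420]  P^+=[0.1142 0.0074; 0.0074 0.3216]

K[0,1] = 0.0513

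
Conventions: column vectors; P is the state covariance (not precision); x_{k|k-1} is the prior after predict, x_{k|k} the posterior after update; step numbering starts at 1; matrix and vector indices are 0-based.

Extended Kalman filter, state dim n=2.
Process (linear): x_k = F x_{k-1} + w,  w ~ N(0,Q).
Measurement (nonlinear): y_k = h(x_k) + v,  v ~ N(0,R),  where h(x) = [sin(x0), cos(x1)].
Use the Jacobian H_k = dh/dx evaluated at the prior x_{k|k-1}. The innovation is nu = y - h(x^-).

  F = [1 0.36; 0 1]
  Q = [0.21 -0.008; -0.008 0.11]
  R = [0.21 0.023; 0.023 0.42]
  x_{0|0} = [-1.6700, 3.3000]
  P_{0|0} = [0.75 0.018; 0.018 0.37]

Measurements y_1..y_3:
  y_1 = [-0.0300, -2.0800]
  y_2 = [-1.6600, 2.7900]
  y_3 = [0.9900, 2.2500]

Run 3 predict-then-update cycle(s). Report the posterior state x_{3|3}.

x_post = [0.4566, 1.2469]

step 1: x^-=[-0.4820, 3.3000]  P^-=[1.0209 0.1432; 0.1432 0.4800]  H_jac=[0.8861 0.0000; 0.0000 0.1577]  S=[1.0115 0.0430; 0.0430 0.4319]  K=[0.8959 -0.0369; 0.1185 0.1635]  nu=[0.4336, -1.0925]  x^+=[-0.0533, 3.1727]  P^+=[0.2114 0.0323; 0.0323 0.4526]
step 2: x^-=[1.0889, 3.1727]  P^-=[0.5033 0.1873; 0.1873 0.5626]  H_jac=[0.4634 0.0000; 0.0000 0.0311]  S=[0.3181 0.0257; 0.0257 0.4205]  K=[0.7358 -0.0311; 0.2708 0.0251]  nu=[-2.5461, 3.7895]  x^+=[-0.9023, 2.5785]  P^+=[0.3319 0.1239; 0.1239 0.5386]
step 3: x^-=[0.0260, 2.5785]  P^-=[0.7009 0.3099; 0.3099 0.6486]  H_jac=[0.9997 0.0000; 0.0000 -0.5338]  S=[0.9104 -0.1424; -0.1424 0.6048]  K=[0.7546 -0.0959; 0.2603 -0.5112]  nu=[0.9640, 3.0956]  x^+=[0.4566, 1.2469]  P^+=[0.1563 0.0429; 0.0429 0.3910]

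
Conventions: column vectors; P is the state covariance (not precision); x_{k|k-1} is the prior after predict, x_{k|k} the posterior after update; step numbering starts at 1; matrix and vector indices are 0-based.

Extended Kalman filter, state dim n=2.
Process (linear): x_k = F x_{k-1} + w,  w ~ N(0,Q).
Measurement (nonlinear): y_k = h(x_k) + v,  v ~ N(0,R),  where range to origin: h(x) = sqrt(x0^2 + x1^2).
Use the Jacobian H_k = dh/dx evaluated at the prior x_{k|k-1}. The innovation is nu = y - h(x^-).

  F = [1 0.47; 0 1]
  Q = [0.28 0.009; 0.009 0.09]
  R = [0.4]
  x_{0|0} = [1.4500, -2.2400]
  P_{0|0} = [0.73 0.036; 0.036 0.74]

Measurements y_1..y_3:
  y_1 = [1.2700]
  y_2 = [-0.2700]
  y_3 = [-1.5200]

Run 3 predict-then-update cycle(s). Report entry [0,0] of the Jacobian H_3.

H_jac[0,0] = 0.7664

step 1: x^-=[0.3972, -2.2400]  P^-=[1.2073 0.3928; 0.3928 0.8300]  H_jac=[0.1746 -0.9846]  S=[1.1064]  K=[-0.1590; -0.6766]  nu=[-1.0049]  x^+=[0.5570, -1.5600]  P^+=[1.1793 0.2737; 0.2737 0.3234]
step 2: x^-=[-0.1762, -1.5600]  P^-=[1.7881 0.4347; 0.4347 0.4134]  H_jac=[-0.1122 -0.9937]  S=[0.9277]  K=[-0.6820; -0.4954]  nu=[-1.8399]  x^+=[1.0786, -0.6485]  P^+=[1.3566 0.1213; 0.1213 0.1857]
step 3: x^-=[0.7738, -0.6485]  P^-=[1.7917 0.2176; 0.2176 0.2757]  H_jac=[0.7664 -0.6423]  S=[1.3520]  K=[0.9123; -0.0076]  nu=[-2.5296]  x^+=[-1.5340, -0.6292]  P^+=[0.6664 0.2270; 0.2270 0.2756]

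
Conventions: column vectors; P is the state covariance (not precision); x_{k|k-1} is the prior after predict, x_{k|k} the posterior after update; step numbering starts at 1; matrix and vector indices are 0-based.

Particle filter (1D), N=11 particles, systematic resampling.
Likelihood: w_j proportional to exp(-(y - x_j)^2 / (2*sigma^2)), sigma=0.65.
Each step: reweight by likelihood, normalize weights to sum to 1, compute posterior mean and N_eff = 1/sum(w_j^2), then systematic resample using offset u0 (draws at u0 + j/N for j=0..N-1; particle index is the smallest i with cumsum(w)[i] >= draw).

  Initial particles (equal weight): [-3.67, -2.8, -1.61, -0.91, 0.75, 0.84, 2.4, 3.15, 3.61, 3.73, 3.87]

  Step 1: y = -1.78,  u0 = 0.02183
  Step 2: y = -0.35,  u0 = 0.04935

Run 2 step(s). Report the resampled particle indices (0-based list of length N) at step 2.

resampled_idx = [2, 4, 5, 7, 8, 9, 9, 9, 10, 10, 10]

step 1: w=[0.0087, 0.1736, 0.5745, 0.2427, 0.0003, 0.0002, 0.0000, 0.0000, 0.0000, 0.0000, 0.0000]  mean=-1.6633  Neff=2.3854  idx=[1, 1, 2, 2, 2, 2, 2, 2, 2, 3, 3]
step 2: w=[0.0003, 0.0003, 0.0623, 0.0623, 0.0623, 0.0623, 0.0623, 0.0623, 0.0623, 0.2815, 0.2815]  mean=-1.2167  Neff=5.3854  idx=[2, 4, 5, 7, 8, 9, 9, 9, 10, 10, 10]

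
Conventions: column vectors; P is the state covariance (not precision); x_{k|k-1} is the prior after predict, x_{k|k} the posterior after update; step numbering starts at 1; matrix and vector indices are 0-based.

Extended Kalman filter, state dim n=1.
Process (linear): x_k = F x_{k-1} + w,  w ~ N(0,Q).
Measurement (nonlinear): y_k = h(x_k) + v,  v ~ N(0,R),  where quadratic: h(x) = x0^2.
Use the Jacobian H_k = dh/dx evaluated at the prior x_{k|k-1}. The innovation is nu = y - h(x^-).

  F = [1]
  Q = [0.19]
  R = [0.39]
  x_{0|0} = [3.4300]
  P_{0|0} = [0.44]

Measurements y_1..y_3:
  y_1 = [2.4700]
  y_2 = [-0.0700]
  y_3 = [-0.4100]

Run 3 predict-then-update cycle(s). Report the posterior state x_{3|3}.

step 1: x^-=[3.4300]  P^-=[0.6300]  H_jac=[6.8600]  S=[30.0375]  K=[0.1439]  nu=[-9.2949]  x^+=[2.0927]  P^+=[0.0082]
step 2: x^-=[2.0927]  P^-=[0.1982]  H_jac=[4.1853]  S=[3.8615]  K=[0.2148]  nu=[-4.4492]  x^+=[1.1370]  P^+=[0.0200]
step 3: x^-=[1.1370]  P^-=[0.2100]  H_jac=[2.2739]  S=[1.4759]  K=[0.3236]  nu=[-1.7027]  x^+=[0.5860]  P^+=[0.0555]

x_post = [0.5860]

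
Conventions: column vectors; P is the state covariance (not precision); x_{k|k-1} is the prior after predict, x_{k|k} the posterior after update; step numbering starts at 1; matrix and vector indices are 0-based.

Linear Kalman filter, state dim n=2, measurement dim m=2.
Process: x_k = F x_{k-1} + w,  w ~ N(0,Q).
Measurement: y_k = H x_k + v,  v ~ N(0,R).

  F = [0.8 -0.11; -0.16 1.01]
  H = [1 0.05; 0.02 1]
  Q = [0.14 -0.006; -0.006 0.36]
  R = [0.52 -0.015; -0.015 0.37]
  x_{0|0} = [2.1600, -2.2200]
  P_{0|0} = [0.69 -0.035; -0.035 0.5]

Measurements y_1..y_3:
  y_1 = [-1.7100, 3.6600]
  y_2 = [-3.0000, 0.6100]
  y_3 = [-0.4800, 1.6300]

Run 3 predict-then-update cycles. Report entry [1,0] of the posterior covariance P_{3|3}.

step 1: x^-=[1.9722, -2.5878]  P^-=[0.5938 -0.1788; -0.1788 0.8990]  S=[1.0982 -0.1371; -0.1371 1.2621]  K=[0.5232 -0.0754; -0.0337 0.7058]  nu=[-3.5528, 6.2084]  x^+=[-0.3546, 1.9140]  P^+=[0.2752 -0.0412; -0.0412 0.2625]
step 2: x^-=[-0.4942, 1.9899]  P^-=[0.3266 -0.1044; -0.1044 0.6481]  S=[0.8378 -0.0806; -0.0806 1.0141]  K=[0.3772 -0.0666; -0.0249 0.6351]  nu=[-2.6053, -1.3700]  x^+=[-1.3857, 1.1846]  P^+=[0.1989 -0.0343; -0.0343 0.2360]
step 3: x^-=[-1.2389, 1.4182]  P^-=[0.2762 -0.0860; -0.0860 0.6170]  S=[0.7891 -0.0647; -0.0647 0.9836]  K=[0.3396 -0.0594; -0.0187 0.6242]  nu=[0.6880, 0.2366]  x^+=[-1.0193, 1.5530]  P^+=[0.1790 -0.0307; -0.0307 0.2319]

P_post[1,0] = -0.0307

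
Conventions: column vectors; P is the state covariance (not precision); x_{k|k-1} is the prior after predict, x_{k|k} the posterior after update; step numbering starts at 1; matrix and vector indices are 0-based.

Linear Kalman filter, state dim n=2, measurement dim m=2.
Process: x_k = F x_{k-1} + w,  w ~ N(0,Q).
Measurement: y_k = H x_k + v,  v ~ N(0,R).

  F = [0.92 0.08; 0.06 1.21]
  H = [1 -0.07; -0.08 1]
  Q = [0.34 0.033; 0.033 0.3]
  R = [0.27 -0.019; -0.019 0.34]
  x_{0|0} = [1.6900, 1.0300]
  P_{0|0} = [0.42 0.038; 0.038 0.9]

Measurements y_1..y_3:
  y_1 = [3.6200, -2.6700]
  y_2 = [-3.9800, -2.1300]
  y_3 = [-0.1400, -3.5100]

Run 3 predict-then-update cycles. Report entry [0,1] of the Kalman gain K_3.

step 1: x^-=[1.6372, 1.3477]  P^-=[0.7068 0.1858; 0.1858 1.6247]  S=[0.9588 -0.0024; -0.0024 1.9395]  K=[0.7238 0.0675; 0.0773 0.8301]  nu=[2.0771, -3.8867]  x^+=[2.8781, -1.7183]  P^+=[0.1959 0.0249; 0.0249 0.2828]
step 2: x^-=[2.5104, -1.9064]  P^-=[0.5113 0.0990; 0.0990 0.7183]  S=[0.7709 -0.0106; -0.0106 1.0457]  K=[0.6551 0.0622; 0.0726 0.6801]  nu=[-6.6239, -0.0228]  x^+=[-1.8300, -2.4026]  P^+=[0.1773 0.0229; 0.0229 0.2317]
step 3: x^-=[-1.8758, -3.0169]  P^-=[0.4949 0.0908; 0.0908 0.6432]  S=[0.7553 -0.0123; -0.0123 0.9718]  K=[0.6478 0.0609; 0.0713 0.6552]  nu=[1.5246, -0.6431]  x^+=[-0.9274, -3.3297]  P^+=[0.1753 0.0224; 0.0224 0.2232]

K[0,1] = 0.0609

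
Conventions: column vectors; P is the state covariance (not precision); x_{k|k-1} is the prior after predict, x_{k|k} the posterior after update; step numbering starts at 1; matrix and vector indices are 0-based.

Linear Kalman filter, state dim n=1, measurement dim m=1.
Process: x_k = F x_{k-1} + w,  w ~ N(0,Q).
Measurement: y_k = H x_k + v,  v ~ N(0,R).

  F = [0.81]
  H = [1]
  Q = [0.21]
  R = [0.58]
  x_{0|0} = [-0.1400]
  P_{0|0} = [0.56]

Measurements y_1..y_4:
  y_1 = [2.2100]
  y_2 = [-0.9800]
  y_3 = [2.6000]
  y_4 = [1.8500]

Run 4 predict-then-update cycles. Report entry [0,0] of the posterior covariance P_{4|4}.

step 1: x^-=[-0.1134]  P^-=[0.5774]  S=[1.1574]  K=[0.4989]  nu=[2.3234]  x^+=[1.0457]  P^+=[0.2894]
step 2: x^-=[0.8470]  P^-=[0.3998]  S=[0.9798]  K=[0.4081]  nu=[-1.8270]  x^+=[0.1015]  P^+=[0.2367]
step 3: x^-=[0.0822]  P^-=[0.3653]  S=[0.9453]  K=[0.3864]  nu=[2.5178]  x^+=[1.0551]  P^+=[0.2241]
step 4: x^-=[0.8547]  P^-=[0.3571]  S=[0.9371]  K=[0.3810]  nu=[0.9953]  x^+=[1.2339]  P^+=[0.2210]

P_post[0,0] = 0.2210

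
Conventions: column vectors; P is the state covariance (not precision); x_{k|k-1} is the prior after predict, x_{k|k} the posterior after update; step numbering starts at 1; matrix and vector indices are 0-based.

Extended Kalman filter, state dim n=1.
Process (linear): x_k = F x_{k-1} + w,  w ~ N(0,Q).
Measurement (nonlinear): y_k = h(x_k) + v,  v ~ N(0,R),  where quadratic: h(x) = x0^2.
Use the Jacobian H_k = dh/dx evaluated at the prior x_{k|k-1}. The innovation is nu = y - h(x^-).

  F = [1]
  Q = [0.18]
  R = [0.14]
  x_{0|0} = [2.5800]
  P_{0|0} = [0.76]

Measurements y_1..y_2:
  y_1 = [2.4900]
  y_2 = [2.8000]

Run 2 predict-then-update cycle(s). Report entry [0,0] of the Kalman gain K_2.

step 1: x^-=[2.5800]  P^-=[0.9400]  H_jac=[5.1600]  S=[25.1681]  K=[0.1927]  nu=[-4.1664]  x^+=[1.7770]  P^+=[0.0052]
step 2: x^-=[1.7770]  P^-=[0.1852]  H_jac=[3.5541]  S=[2.4797]  K=[0.2655]  nu=[-0.3579]  x^+=[1.6820]  P^+=[0.0105]

K[0,0] = 0.2655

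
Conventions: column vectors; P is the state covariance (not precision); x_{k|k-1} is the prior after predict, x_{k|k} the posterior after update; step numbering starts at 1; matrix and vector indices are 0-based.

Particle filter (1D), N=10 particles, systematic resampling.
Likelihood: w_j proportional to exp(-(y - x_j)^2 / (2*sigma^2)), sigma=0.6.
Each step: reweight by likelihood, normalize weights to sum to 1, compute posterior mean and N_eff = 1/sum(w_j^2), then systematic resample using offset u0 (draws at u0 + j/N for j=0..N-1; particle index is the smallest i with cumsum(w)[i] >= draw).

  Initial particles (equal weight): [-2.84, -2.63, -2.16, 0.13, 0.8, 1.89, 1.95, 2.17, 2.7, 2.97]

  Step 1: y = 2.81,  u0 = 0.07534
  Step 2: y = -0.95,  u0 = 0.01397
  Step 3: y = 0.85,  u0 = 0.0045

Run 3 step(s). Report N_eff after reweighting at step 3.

N_eff = 9.6104

step 1: w=[0.0000, 0.0000, 0.0000, 0.0000, 0.0011, 0.0969, 0.1124, 0.1778, 0.3087, 0.3030]  mean=2.5226  Neff=4.1534  idx=[5, 6, 7, 7, 8, 8, 8, 9, 9, 9]
step 2: w=[0.5498, 0.3408, 0.0541, 0.0541, 0.0004, 0.0004, 0.0004, 0.0000, 0.0000, 0.0000]  mean=1.9417  Neff=2.3572  idx=[0, 0, 0, 0, 0, 0, 1, 1, 1, 2]
step 3: w=[0.1122, 0.1122, 0.1122, 0.1122, 0.1122, 0.1122, 0.0939, 0.0939, 0.0939, 0.0448]  mean=1.9195  Neff=9.6104  idx=[0, 0, 1, 2, 3, 4, 5, 6, 7, 8]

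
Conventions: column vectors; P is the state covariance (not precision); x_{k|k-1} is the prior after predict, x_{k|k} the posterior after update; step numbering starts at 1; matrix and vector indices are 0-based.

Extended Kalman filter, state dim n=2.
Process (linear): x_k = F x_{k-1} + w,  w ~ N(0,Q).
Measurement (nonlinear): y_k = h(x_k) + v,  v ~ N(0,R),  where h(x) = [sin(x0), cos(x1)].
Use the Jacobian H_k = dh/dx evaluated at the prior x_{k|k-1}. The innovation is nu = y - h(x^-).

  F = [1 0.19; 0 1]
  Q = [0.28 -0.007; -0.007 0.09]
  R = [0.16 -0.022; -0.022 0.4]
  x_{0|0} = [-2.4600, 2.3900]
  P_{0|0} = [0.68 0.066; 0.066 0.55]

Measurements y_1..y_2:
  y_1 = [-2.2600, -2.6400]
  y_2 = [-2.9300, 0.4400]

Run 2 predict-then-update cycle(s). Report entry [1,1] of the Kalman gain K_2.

K[1,1] = 0.4761

step 1: x^-=[-2.0059, 2.3900]  P^-=[1.0049 0.1635; 0.1635 0.6400]  H_jac=[-0.4215 0.0000; 0.0000 -0.6828]  S=[0.3385 0.0251; 0.0251 0.6984]  K=[-1.2427 -0.1153; -0.1577 -0.6201]  nu=[-1.3532, -1.9094]  x^+=[-0.1043, 3.7873]  P^+=[0.4657 0.0275; 0.0275 0.3582]
step 2: x^-=[0.6153, 3.7873]  P^-=[0.7691 0.0885; 0.0885 0.4482]  H_jac=[0.8166 0.0000; 0.0000 0.6018]  S=[0.6728 0.0215; 0.0215 0.5623]  K=[0.9315 0.0591; 0.0922 0.4761]  nu=[-3.5072, 1.2387]  x^+=[-2.5784, 4.0535]  P^+=[0.1809 0.0052; 0.0052 0.3131]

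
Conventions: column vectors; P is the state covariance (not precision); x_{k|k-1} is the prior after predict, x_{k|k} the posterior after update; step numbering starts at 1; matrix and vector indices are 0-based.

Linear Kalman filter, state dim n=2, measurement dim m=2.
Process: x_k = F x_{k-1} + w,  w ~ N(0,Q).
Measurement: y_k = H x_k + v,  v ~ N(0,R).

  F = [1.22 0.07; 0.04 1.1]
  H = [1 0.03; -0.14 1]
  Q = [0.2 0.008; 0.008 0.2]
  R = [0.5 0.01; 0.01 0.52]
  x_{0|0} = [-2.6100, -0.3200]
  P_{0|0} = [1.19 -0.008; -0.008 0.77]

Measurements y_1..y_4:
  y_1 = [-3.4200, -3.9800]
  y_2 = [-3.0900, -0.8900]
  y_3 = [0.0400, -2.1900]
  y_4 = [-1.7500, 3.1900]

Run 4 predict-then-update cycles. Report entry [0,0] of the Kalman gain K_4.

K[0,0] = 0.5574

step 1: x^-=[-3.2066, -0.4564]  P^-=[1.9736 0.1146; 0.1146 1.1329]  S=[2.4815 -0.1182; -0.1182 1.6595]  K=[0.7948 -0.0408; 0.0922 0.6796]  nu=[-0.1997, -3.9725]  x^+=[-3.2031, -3.1745]  P^+=[0.3957 0.0421; 0.0421 0.3602]
step 2: x^-=[-4.1300, -3.6200]  P^-=[0.7979 0.1117; 0.1117 0.6402]  S=[1.3052 0.0287; 0.0287 1.1446]  K=[0.6143 -0.0154; 0.0883 0.5435]  nu=[1.1486, 2.1518]  x^+=[-3.4577, -2.3492]  P^+=[0.3057 0.0409; 0.0409 0.2892]
step 3: x^-=[-4.3828, -2.7224]  P^-=[0.6635 0.1002; 0.1002 0.5540]  S=[1.1700 0.0335; 0.0335 1.0590]  K=[0.5700 -0.0111; 0.0853 0.5072]  nu=[4.5045, -0.0812]  x^+=[-1.8145, -2.3792]  P^+=[0.2837 0.0396; 0.0396 0.2702]
step 4: x^-=[-2.3802, -2.6897]  P^-=[0.6303 0.0959; 0.0959 0.5308]  S=[1.1366 0.0332; 0.0332 1.0363]  K=[0.5574 -0.0104; 0.0839 0.4966]  nu=[0.7109, 5.5465]  x^+=[-2.0419, 0.1242]  P^+=[0.2774 0.0390; 0.0390 0.2645]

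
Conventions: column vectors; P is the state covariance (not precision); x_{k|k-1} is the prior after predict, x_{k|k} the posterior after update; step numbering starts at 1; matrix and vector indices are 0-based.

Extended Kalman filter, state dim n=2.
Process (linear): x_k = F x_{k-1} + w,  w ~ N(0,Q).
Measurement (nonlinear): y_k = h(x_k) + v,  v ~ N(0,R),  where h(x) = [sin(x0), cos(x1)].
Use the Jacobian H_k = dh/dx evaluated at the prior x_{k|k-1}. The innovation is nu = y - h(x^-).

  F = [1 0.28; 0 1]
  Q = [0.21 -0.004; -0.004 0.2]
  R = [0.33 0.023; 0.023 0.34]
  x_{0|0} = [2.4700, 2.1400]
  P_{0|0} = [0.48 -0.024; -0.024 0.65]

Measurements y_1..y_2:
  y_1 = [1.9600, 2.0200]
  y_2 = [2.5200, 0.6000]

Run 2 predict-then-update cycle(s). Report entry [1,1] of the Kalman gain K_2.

step 1: x^-=[3.0692, 2.1400]  P^-=[0.7275 0.1540; 0.1540 0.8500]  H_jac=[-0.9974 0.0000; 0.0000 -0.8423]  S=[1.0537 0.1524; 0.1524 0.9431]  K=[-0.6847 -0.0269; -0.0368 -0.7532]  nu=[1.8877, 2.5590]  x^+=[1.7078, 0.1430]  P^+=[0.2272 0.0296; 0.0296 0.3050]
step 2: x^-=[1.7478, 0.1430]  P^-=[0.4776 0.1110; 0.1110 0.5050]  H_jac=[-0.1761 0.0000; 0.0000 -0.1425]  S=[0.3448 0.0258; 0.0258 0.3503]  K=[-0.2419 -0.0273; -0.0415 -0.2024]  nu=[1.5356, -0.3898]  x^+=[1.3870, 0.1581]  P^+=[0.4569 0.1043; 0.1043 0.4897]

K[1,1] = -0.2024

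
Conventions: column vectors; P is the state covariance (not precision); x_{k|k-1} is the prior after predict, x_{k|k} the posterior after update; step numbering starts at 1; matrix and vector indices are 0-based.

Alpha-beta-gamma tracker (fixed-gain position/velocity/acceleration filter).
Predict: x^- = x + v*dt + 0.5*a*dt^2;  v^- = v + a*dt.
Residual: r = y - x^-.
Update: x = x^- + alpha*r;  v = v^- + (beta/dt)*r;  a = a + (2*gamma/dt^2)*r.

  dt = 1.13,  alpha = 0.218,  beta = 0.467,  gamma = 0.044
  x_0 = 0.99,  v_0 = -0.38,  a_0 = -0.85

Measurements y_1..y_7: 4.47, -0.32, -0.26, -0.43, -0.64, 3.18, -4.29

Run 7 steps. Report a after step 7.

step 1: x_pred=0.0179  r=4.4521  x^+=0.9885  v^+=0.4994  a^+=-0.5432
step 2: x_pred=1.2060  r=-1.5260  x^+=0.8734  v^+=-0.7450  a^+=-0.6483
step 3: x_pred=-0.3825  r=0.1225  x^+=-0.3558  v^+=-1.4271  a^+=-0.6399
step 4: x_pred=-2.3769  r=1.9469  x^+=-1.9525  v^+=-1.3456  a^+=-0.5057
step 5: x_pred=-3.7958  r=3.1558  x^+=-3.1079  v^+=-0.6128  a^+=-0.2882
step 6: x_pred=-3.9844  r=7.1644  x^+=-2.4225  v^+=2.0223  a^+=0.2055
step 7: x_pred=-0.0061  r=-4.2839  x^+=-0.9400  v^+=0.4841  a^+=-0.0897

a_post = -0.0897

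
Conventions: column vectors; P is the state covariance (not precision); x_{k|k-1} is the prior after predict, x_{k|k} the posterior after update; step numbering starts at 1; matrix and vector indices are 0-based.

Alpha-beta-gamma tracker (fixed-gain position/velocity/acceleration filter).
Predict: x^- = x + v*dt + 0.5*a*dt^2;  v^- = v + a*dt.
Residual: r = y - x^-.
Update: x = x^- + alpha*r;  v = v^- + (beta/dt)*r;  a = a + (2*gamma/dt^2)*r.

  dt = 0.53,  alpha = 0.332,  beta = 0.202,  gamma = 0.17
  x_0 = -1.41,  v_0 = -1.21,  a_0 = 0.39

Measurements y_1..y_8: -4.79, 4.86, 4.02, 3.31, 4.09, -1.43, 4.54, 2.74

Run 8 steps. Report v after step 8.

v_post = -24.0936

step 1: x_pred=-1.9965  r=-2.7935  x^+=-2.9240  v^+=-2.0680  a^+=-2.9912
step 2: x_pred=-4.4401  r=9.3001  x^+=-1.3525  v^+=-0.1088  a^+=8.2656
step 3: x_pred=-0.2492  r=4.2692  x^+=1.1682  v^+=5.8991  a^+=13.4330
step 4: x_pred=6.1814  r=-2.8714  x^+=5.2281  v^+=11.9243  a^+=9.9575
step 5: x_pred=12.9465  r=-8.8565  x^+=10.0061  v^+=13.8263  a^+=-0.7623
step 6: x_pred=17.2270  r=-18.6570  x^+=11.0329  v^+=6.3115  a^+=-23.3446
step 7: x_pred=11.0992  r=-6.5592  x^+=8.9215  v^+=-8.5611  a^+=-31.2838
step 8: x_pred=-0.0097  r=2.7497  x^+=0.9032  v^+=-24.0936  a^+=-27.9556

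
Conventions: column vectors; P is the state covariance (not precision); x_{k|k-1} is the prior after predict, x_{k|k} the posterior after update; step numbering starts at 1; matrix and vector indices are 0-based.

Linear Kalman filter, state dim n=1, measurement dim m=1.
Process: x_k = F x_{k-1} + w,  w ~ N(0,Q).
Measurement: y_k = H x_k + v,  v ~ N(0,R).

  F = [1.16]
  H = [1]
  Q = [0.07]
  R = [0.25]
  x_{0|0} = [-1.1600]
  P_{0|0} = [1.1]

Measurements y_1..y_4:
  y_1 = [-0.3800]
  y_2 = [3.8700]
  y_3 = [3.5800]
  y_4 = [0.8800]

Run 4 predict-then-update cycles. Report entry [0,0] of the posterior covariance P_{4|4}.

P_post[0,0] = 0.1235

step 1: x^-=[-1.3456]  P^-=[1.5502]  S=[1.8002]  K=[0.8611]  nu=[0.9656]  x^+=[-0.5141]  P^+=[0.2153]
step 2: x^-=[-0.5964]  P^-=[0.3597]  S=[0.6097]  K=[0.5900]  nu=[4.4664]  x^+=[2.0386]  P^+=[0.1475]
step 3: x^-=[2.3647]  P^-=[0.2685]  S=[0.5185]  K=[0.5178]  nu=[1.2153]  x^+=[2.9940]  P^+=[0.1295]
step 4: x^-=[3.4730]  P^-=[0.2442]  S=[0.4942]  K=[0.4941]  nu=[-2.5930]  x^+=[2.1918]  P^+=[0.1235]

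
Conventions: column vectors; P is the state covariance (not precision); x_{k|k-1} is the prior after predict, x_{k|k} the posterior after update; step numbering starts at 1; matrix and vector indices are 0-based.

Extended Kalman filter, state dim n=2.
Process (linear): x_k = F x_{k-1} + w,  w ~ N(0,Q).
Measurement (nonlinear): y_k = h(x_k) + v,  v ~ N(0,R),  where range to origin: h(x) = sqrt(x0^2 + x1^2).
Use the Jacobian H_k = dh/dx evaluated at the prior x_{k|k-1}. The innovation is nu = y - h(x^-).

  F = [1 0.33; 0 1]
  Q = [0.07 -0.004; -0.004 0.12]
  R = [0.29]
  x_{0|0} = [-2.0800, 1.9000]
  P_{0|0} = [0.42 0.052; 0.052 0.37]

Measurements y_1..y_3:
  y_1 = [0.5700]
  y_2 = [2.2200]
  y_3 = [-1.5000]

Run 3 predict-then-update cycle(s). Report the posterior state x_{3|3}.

x_post = [-2.0070, -0.2710]

step 1: x^-=[-1.4530, 1.9000]  P^-=[0.5646 0.1701; 0.1701 0.4900]  H_jac=[-0.6075 0.7943]  S=[0.6434]  K=[-0.3231; 0.4444]  nu=[-1.8219]  x^+=[-0.8644, 1.0904]  P^+=[0.4975 0.2625; 0.2625 0.3630]
step 2: x^-=[-0.5045, 1.0904]  P^-=[0.7802 0.3782; 0.3782 0.4830]  H_jac=[-0.4199 0.9076]  S=[0.5371]  K=[0.0291; 0.5204]  nu=[1.0185]  x^+=[-0.4749, 1.6204]  P^+=[0.7798 0.3701; 0.3701 0.3375]
step 3: x^-=[0.0598, 1.6204]  P^-=[1.1308 0.4775; 0.4775 0.4575]  H_jac=[0.0369 0.9993]  S=[0.7837]  K=[0.6621; 0.6059]  nu=[-3.1215]  x^+=[-2.0070, -0.2710]  P^+=[0.7872 0.1631; 0.1631 0.1698]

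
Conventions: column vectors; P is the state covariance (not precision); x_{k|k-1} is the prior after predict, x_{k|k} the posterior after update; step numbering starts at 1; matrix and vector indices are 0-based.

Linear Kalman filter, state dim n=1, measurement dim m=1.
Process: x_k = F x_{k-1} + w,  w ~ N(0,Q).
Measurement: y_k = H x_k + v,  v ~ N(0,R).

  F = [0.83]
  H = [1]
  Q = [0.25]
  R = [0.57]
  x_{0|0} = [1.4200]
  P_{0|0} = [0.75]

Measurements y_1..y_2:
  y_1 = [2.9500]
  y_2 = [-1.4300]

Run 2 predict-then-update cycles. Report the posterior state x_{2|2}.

step 1: x^-=[1.1786]  P^-=[0.7667]  S=[1.3367]  K=[0.5736]  nu=[1.7714]  x^+=[2.1946]  P^+=[0.3269]
step 2: x^-=[1.8215]  P^-=[0.4752]  S=[1.0452]  K=[0.4547]  nu=[-3.2515]  x^+=[0.3432]  P^+=[0.2592]

x_post = [0.3432]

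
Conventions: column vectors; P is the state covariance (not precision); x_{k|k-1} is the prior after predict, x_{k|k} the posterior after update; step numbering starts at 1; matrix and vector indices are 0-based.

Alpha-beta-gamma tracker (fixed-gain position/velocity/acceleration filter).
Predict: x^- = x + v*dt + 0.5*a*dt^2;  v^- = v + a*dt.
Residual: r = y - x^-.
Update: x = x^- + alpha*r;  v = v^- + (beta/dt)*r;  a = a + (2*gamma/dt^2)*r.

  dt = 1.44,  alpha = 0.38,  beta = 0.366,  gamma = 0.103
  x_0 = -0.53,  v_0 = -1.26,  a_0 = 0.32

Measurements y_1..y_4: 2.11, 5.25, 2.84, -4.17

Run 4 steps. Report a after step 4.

step 1: x_pred=-2.0126  r=4.1226  x^+=-0.4460  v^+=0.2486  a^+=0.7296
step 2: x_pred=0.6684  r=4.5816  x^+=2.4094  v^+=2.4637  a^+=1.1847
step 3: x_pred=7.1854  r=-4.3454  x^+=5.5342  v^+=3.0652  a^+=0.7530
step 4: x_pred=10.7288  r=-14.8988  x^+=5.0673  v^+=0.3628  a^+=-0.7271

a_post = -0.7271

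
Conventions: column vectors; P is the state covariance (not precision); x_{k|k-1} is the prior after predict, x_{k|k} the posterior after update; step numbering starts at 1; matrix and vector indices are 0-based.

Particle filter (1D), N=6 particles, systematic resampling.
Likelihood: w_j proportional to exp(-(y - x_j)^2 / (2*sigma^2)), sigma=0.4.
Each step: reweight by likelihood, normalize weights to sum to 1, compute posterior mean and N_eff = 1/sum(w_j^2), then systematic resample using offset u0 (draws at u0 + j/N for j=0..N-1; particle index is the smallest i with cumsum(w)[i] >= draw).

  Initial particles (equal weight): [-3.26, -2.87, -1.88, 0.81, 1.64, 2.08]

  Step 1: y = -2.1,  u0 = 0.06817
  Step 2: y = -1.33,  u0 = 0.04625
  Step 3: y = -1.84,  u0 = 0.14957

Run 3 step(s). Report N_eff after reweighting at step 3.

step 1: w=[0.0145, 0.1520, 0.8335, 0.0000, 0.0000, 0.0000]  mean=-2.0505  Neff=1.3927  idx=[1, 2, 2, 2, 2, 2]
step 2: w=[0.0003, 0.1999, 0.1999, 0.1999, 0.1999, 0.1999]  mean=-1.8803  Neff=5.0031  idx=[1, 2, 2, 3, 4, 5]
step 3: w=[0.1667, 0.1667, 0.1667, 0.1667, 0.1667, 0.1667]  mean=-1.8800  Neff=6.0000  idx=[0, 1, 2, 3, 4, 5]

N_eff = 6.0000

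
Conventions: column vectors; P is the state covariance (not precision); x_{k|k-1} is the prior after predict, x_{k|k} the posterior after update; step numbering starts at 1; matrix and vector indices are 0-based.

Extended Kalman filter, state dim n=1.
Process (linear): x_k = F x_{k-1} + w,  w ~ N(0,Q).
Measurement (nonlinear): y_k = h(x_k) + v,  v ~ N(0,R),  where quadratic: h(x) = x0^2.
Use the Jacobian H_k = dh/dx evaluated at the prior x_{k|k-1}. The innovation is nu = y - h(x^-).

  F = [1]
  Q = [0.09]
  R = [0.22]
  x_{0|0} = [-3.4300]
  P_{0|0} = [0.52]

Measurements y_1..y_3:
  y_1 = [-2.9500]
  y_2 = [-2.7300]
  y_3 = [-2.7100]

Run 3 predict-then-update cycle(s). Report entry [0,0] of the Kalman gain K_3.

step 1: x^-=[-3.4300]  P^-=[0.6100]  H_jac=[-6.8600]  S=[28.9264]  K=[-0.1447]  nu=[-14.7149]  x^+=[-1.3013]  P^+=[0.0046]
step 2: x^-=[-1.3013]  P^-=[0.0946]  H_jac=[-2.6026]  S=[0.8610]  K=[-0.2861]  nu=[-4.4233]  x^+=[-0.0359]  P^+=[0.0242]
step 3: x^-=[-0.0359]  P^-=[0.1142]  H_jac=[-0.0719]  S=[0.2206]  K=[-0.0372]  nu=[-2.7113]  x^+=[0.0649]  P^+=[0.1139]

K[0,0] = -0.0372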